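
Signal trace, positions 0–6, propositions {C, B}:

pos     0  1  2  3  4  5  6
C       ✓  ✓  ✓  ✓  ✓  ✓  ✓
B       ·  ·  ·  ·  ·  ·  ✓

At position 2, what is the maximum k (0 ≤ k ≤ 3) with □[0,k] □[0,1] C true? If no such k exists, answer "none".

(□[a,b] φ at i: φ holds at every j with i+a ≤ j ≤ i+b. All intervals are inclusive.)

3

□[0,1] C must hold from j=2 onward; find where it first fails.
  j=2: holds
  j=3: holds
  j=4: holds
  j=5: holds
Holds through j=5; largest k = 3.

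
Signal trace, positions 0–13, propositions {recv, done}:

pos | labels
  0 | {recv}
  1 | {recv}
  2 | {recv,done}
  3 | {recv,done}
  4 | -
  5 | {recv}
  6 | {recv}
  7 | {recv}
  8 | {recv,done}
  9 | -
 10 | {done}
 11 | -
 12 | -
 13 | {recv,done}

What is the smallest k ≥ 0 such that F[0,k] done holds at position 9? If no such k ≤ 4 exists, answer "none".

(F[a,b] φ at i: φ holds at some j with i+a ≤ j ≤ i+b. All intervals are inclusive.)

Scan j = 9,10,… for done:
  j=9: fails
  j=10: holds
First hit at j=10, so smallest k = 10-9 = 1.

1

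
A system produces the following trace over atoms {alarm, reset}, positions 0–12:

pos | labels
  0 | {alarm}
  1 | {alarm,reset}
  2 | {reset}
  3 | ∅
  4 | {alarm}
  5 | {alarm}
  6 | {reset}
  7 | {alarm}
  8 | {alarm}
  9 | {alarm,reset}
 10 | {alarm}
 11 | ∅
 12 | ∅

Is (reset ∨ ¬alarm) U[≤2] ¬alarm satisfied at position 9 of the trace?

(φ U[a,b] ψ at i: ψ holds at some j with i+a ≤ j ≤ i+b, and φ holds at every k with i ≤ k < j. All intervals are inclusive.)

No

Need some j in [9,11] with ¬alarm, and (reset ∨ ¬alarm) at every k in [9,j-1].
  j=9: ¬alarm false.
  j=10: ¬alarm false.
  j=11: ¬alarm holds, but (reset ∨ ¬alarm) fails at k=10 → not this j.
No j in the window works → until fails.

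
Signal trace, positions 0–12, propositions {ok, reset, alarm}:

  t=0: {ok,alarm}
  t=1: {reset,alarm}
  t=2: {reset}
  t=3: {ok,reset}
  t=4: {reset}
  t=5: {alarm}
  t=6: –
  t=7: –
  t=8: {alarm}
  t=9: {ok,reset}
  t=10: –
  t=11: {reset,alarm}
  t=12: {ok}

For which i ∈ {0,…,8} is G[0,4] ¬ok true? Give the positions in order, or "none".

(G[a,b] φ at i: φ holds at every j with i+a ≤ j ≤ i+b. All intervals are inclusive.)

4

Evaluate at each i in [0,8]:
  i=0: ✗ (fails at j=0)
  i=1: ✗ (fails at j=3)
  i=2: ✗ (fails at j=3)
  i=3: ✗ (fails at j=3)
  i=4: ✓ (all of [4,8])
  i=5: ✗ (fails at j=9)
  i=6: ✗ (fails at j=9)
  i=7: ✗ (fails at j=9)
  i=8: ✗ (fails at j=9)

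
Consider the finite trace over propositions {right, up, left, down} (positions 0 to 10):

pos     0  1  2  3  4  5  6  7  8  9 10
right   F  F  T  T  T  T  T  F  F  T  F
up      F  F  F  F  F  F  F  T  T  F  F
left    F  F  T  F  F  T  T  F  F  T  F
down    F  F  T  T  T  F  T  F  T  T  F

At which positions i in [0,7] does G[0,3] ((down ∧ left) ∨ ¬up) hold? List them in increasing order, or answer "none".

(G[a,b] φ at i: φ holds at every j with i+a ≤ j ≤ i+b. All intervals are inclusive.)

Evaluate at each i in [0,7]:
  i=0: ✓ (all of [0,3])
  i=1: ✓ (all of [1,4])
  i=2: ✓ (all of [2,5])
  i=3: ✓ (all of [3,6])
  i=4: ✗ (fails at j=7)
  i=5: ✗ (fails at j=7)
  i=6: ✗ (fails at j=7)
  i=7: ✗ (fails at j=7)

0, 1, 2, 3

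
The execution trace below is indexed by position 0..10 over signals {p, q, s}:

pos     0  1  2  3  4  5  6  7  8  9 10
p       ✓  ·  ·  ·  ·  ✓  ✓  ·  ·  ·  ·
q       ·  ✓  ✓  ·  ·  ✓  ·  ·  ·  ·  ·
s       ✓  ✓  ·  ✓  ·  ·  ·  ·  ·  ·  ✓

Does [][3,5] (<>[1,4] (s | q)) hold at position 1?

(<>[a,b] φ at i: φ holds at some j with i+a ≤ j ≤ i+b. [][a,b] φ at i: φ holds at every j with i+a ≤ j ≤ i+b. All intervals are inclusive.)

Check <>[1,4] (s | q) at every j in [4,6]:
  j=4: holds (witness at 5)
  j=5: fails (none in [6,9])
  j=6: holds (witness at 10)
Fails at j=5 → formula fails.

False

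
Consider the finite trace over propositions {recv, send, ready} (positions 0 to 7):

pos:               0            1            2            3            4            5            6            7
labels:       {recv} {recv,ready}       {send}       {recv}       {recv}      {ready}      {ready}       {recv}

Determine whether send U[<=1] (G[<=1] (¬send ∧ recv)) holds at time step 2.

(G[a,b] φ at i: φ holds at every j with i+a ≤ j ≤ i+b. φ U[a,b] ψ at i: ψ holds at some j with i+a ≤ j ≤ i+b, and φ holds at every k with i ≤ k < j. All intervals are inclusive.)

True

Need some j in [2,3] with G[<=1] (¬send ∧ recv), and send at every k in [2,j-1].
  j=2: G[<=1] (¬send ∧ recv) — fails at 2.
  j=3: G[<=1] (¬send ∧ recv) holds; send holds at every k in [2,2] → satisfied.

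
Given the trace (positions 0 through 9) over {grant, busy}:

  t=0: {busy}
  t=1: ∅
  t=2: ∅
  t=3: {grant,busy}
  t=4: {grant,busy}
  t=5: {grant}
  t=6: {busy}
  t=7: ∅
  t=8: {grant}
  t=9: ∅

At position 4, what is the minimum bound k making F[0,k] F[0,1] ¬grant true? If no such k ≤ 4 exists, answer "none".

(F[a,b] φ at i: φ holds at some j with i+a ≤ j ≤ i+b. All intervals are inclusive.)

Scan j = 4,5,… for F[0,1] ¬grant:
  j=4: fails
  j=5: holds
First hit at j=5, so smallest k = 5-4 = 1.

1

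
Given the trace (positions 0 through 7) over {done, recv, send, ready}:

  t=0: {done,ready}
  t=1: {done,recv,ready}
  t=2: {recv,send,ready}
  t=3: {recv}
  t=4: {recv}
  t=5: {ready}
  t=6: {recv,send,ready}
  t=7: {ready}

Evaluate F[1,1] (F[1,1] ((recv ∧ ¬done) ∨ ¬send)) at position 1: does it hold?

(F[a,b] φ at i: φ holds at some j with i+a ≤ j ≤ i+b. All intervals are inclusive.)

Check F[1,1] ((recv ∧ ¬done) ∨ ¬send) at each j in [2,2]:
  j=2: holds (witness at 3)
Found at j=2 → formula holds.

True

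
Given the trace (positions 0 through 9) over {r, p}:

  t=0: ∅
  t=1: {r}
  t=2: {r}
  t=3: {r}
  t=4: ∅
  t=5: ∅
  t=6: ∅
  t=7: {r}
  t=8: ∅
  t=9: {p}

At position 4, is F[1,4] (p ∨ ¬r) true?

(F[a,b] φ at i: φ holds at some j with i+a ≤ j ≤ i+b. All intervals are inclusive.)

Yes

Check (p ∨ ¬r) at each j in [5,8]:
  j=5: true
  j=6: true
  j=7: false
  j=8: true
Found at j=5 → formula holds.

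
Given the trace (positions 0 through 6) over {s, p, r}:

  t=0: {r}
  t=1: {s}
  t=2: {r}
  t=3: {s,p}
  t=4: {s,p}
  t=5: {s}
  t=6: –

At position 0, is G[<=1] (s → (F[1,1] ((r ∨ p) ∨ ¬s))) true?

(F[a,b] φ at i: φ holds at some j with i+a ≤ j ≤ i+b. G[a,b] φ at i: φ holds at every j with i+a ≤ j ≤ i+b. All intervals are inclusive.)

True

Check (s → (F[1,1] ((r ∨ p) ∨ ¬s))) at every j in [0,1]:
  j=0: antecedent false → ✓
  j=1: antecedent true; consequent holds (witness at 2) → ✓
All positions satisfy it → formula holds.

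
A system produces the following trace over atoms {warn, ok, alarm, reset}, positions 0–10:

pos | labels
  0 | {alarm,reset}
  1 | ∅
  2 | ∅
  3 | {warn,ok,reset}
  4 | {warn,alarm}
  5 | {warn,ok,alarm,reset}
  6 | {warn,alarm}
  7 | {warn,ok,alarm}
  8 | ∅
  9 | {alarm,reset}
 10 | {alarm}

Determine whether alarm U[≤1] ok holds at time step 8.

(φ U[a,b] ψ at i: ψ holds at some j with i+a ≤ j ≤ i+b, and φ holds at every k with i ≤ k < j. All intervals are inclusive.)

Need some j in [8,9] with ok, and alarm at every k in [8,j-1].
  j=8: ok false.
  j=9: ok false.
No j in the window works → until fails.

No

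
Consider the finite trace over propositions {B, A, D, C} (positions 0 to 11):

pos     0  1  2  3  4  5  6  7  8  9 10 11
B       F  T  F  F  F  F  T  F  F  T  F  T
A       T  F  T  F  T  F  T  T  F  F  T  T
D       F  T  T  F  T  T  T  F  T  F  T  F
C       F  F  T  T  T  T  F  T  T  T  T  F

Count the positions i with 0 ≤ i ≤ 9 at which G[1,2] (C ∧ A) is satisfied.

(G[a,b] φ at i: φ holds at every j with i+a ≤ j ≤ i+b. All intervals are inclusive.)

0

Evaluate at each i in [0,9]:
  i=0: ✗ (fails at j=1)
  i=1: ✗ (fails at j=3)
  i=2: ✗ (fails at j=3)
  i=3: ✗ (fails at j=5)
  i=4: ✗ (fails at j=5)
  i=5: ✗ (fails at j=6)
  i=6: ✗ (fails at j=8)
  i=7: ✗ (fails at j=8)
  i=8: ✗ (fails at j=9)
  i=9: ✗ (fails at j=11)
Positions where it holds: {} → 0.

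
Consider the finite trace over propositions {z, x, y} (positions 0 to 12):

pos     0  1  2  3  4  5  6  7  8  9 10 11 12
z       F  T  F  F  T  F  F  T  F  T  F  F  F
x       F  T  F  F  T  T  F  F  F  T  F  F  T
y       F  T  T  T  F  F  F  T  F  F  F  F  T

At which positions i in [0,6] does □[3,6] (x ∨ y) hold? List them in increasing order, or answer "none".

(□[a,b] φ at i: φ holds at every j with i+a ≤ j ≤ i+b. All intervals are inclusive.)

none

Evaluate at each i in [0,6]:
  i=0: ✗ (fails at j=6)
  i=1: ✗ (fails at j=6)
  i=2: ✗ (fails at j=6)
  i=3: ✗ (fails at j=6)
  i=4: ✗ (fails at j=8)
  i=5: ✗ (fails at j=8)
  i=6: ✗ (fails at j=10)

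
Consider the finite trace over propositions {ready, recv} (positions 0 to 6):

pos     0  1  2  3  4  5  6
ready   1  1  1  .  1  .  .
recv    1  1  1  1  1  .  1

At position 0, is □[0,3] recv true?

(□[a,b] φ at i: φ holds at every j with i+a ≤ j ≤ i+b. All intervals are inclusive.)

Check recv at every j in [0,3]:
  j=0: true
  j=1: true
  j=2: true
  j=3: true
All positions satisfy it → formula holds.

True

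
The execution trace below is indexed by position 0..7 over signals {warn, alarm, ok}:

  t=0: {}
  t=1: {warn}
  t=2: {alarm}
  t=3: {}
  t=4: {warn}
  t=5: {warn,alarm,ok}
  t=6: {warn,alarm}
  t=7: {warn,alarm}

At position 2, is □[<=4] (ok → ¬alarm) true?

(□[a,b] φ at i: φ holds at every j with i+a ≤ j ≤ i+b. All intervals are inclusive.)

Check (ok → ¬alarm) at every j in [2,6]:
  j=2: antecedent false → ✓
  j=3: antecedent false → ✓
  j=4: antecedent false → ✓
  j=5: antecedent true; consequent false → ✗
  j=6: antecedent false → ✓
Fails at j=5 → formula fails.

Does not hold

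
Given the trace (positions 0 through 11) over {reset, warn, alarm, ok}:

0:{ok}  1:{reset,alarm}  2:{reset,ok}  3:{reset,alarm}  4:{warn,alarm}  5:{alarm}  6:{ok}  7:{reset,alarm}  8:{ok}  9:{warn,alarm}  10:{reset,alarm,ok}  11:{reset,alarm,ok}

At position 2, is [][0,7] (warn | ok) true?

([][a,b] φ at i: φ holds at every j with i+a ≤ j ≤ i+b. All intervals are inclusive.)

Check (warn | ok) at every j in [2,9]:
  j=2: true
  j=3: false
  j=4: true
  j=5: false
  j=6: true
  j=7: false
  j=8: true
  j=9: true
Fails at j=3 → formula fails.

No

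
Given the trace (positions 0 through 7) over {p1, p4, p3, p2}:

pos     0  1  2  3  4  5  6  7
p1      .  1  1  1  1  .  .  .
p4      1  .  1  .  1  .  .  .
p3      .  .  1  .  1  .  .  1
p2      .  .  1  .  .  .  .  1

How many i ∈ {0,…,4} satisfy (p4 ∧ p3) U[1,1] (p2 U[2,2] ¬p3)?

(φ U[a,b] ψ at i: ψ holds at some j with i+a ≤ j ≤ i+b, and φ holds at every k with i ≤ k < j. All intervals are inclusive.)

Evaluate at each i in [0,4]:
  i=0: ✗ (no rhs in [1,1])
  i=1: ✗ (no rhs in [2,2])
  i=2: ✗ (no rhs in [3,3])
  i=3: ✗ (no rhs in [4,4])
  i=4: ✗ (no rhs in [5,5])
Positions where it holds: {} → 0.

0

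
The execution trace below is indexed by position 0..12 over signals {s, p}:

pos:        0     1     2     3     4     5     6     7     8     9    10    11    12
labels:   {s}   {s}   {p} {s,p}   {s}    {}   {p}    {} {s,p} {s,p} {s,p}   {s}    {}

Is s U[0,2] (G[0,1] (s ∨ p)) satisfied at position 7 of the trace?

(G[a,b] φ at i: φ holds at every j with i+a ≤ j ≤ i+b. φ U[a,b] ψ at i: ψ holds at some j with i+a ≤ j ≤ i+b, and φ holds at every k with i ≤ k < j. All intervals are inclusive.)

Need some j in [7,9] with G[0,1] (s ∨ p), and s at every k in [7,j-1].
  j=7: G[0,1] (s ∨ p) — fails at 7.
  j=8: G[0,1] (s ∨ p) holds, but s fails at k=7 → not this j.
  j=9: G[0,1] (s ∨ p) holds, but s fails at k=7 → not this j.
No j in the window works → until fails.

No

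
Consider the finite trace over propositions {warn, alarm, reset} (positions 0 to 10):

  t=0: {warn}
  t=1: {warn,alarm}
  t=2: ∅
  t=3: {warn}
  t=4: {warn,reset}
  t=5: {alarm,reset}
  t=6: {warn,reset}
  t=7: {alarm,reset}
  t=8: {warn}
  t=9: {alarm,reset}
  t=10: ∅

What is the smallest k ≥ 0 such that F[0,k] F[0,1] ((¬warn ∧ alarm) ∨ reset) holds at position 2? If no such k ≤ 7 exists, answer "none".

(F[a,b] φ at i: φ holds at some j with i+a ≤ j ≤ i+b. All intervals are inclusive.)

Scan j = 2,3,… for F[0,1] ((¬warn ∧ alarm) ∨ reset):
  j=2: fails
  j=3: holds
First hit at j=3, so smallest k = 3-2 = 1.

1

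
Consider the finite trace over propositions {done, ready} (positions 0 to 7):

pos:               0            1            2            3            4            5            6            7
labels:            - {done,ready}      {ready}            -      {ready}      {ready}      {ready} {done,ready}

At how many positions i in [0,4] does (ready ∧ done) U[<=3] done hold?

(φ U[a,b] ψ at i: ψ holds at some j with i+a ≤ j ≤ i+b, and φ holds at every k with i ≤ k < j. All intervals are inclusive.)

1

Evaluate at each i in [0,4]:
  i=0: ✗ (lhs fails at k=0 before rhs at j=1)
  i=1: ✓ (rhs at j=1)
  i=2: ✗ (no rhs in [2,5])
  i=3: ✗ (no rhs in [3,6])
  i=4: ✗ (lhs fails at k=4 before rhs at j=7)
Positions where it holds: {1} → 1.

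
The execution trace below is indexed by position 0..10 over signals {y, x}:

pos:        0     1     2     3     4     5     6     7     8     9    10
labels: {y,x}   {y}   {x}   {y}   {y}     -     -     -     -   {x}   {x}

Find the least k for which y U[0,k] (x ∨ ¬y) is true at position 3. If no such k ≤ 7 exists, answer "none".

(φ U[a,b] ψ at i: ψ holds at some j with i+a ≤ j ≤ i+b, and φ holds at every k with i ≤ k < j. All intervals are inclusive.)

Need earliest j ≥ 3 with (x ∨ ¬y), and y at every k in [3,j-1].
  j=3: rhs fails.
  j=4: rhs fails.
  j=5: rhs holds; lhs holds on [3,4]. k = 2.

2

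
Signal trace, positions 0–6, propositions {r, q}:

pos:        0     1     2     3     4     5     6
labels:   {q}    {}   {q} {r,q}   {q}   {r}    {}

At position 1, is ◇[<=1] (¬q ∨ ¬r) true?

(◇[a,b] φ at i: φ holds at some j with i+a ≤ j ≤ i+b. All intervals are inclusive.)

Check (¬q ∨ ¬r) at each j in [1,2]:
  j=1: true
  j=2: true
Found at j=1 → formula holds.

Yes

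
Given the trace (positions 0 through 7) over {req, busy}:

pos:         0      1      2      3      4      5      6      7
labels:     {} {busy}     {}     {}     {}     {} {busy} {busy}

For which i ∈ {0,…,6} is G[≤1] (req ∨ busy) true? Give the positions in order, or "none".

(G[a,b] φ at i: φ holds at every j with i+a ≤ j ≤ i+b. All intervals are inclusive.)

6

Evaluate at each i in [0,6]:
  i=0: ✗ (fails at j=0)
  i=1: ✗ (fails at j=2)
  i=2: ✗ (fails at j=2)
  i=3: ✗ (fails at j=3)
  i=4: ✗ (fails at j=4)
  i=5: ✗ (fails at j=5)
  i=6: ✓ (all of [6,7])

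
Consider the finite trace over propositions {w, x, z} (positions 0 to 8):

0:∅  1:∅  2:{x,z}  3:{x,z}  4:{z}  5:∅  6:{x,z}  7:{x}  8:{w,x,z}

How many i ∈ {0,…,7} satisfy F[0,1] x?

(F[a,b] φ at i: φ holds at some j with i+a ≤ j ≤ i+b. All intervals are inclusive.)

Evaluate at each i in [0,7]:
  i=0: ✗ (none in [0,1])
  i=1: ✓ (witness j=2)
  i=2: ✓ (witness j=2)
  i=3: ✓ (witness j=3)
  i=4: ✗ (none in [4,5])
  i=5: ✓ (witness j=6)
  i=6: ✓ (witness j=6)
  i=7: ✓ (witness j=7)
Positions where it holds: {1, 2, 3, 5, 6, 7} → 6.

6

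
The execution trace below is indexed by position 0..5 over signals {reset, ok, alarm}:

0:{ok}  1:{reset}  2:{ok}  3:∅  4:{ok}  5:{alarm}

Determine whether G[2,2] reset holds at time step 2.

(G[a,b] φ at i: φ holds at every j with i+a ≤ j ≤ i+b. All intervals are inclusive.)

Does not hold

Check reset at every j in [4,4]:
  j=4: false
Fails at j=4 → formula fails.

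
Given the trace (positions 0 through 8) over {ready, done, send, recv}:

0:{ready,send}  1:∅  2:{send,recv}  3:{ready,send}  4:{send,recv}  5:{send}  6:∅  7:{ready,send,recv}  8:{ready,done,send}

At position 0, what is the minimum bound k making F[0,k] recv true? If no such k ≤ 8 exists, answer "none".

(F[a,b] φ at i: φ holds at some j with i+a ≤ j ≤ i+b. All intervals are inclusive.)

2

Scan j = 0,1,… for recv:
  j=0: fails
  j=1: fails
  j=2: holds
First hit at j=2, so smallest k = 2-0 = 2.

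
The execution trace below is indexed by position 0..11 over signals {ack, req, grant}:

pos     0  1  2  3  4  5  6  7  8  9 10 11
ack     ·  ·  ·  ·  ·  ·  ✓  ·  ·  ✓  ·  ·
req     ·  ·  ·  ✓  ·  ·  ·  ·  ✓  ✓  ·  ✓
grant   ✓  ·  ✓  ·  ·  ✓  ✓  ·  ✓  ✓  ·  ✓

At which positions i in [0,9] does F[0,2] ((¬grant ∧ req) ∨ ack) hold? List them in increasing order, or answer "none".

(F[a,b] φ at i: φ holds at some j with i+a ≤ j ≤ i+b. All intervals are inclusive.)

1, 2, 3, 4, 5, 6, 7, 8, 9

Evaluate at each i in [0,9]:
  i=0: ✗ (none in [0,2])
  i=1: ✓ (witness j=3)
  i=2: ✓ (witness j=3)
  i=3: ✓ (witness j=3)
  i=4: ✓ (witness j=6)
  i=5: ✓ (witness j=6)
  i=6: ✓ (witness j=6)
  i=7: ✓ (witness j=9)
  i=8: ✓ (witness j=9)
  i=9: ✓ (witness j=9)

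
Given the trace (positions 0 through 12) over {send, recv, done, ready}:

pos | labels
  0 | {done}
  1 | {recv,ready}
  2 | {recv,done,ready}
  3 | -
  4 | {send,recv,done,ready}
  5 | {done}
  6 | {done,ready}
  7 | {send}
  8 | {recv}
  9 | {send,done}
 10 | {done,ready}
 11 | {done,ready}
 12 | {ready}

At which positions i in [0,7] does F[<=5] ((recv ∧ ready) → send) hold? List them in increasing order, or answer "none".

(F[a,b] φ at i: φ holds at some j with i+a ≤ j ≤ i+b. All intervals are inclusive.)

0, 1, 2, 3, 4, 5, 6, 7

Evaluate at each i in [0,7]:
  i=0: ✓ (witness j=0)
  i=1: ✓ (witness j=3)
  i=2: ✓ (witness j=3)
  i=3: ✓ (witness j=3)
  i=4: ✓ (witness j=4)
  i=5: ✓ (witness j=5)
  i=6: ✓ (witness j=6)
  i=7: ✓ (witness j=7)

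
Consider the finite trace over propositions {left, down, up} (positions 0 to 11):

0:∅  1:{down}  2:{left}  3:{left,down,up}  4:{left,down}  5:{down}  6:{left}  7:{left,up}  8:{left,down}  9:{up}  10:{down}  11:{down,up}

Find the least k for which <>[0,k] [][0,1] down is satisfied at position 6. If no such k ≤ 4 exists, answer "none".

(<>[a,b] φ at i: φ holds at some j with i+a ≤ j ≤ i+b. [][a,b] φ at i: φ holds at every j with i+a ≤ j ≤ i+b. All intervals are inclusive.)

Scan j = 6,7,… for [][0,1] down:
  j=6: fails
  j=7: fails
  j=8: fails
  j=9: fails
  j=10: holds
First hit at j=10, so smallest k = 10-6 = 4.

4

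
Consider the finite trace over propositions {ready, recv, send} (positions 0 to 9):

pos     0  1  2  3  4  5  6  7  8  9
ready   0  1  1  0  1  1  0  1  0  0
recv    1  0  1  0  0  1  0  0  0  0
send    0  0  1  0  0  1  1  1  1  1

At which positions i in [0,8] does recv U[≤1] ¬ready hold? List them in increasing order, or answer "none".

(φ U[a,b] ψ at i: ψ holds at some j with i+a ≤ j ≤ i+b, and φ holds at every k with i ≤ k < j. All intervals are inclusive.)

Evaluate at each i in [0,8]:
  i=0: ✓ (rhs at j=0)
  i=1: ✗ (no rhs in [1,2])
  i=2: ✓ (rhs at j=3; lhs holds on [2,2])
  i=3: ✓ (rhs at j=3)
  i=4: ✗ (no rhs in [4,5])
  i=5: ✓ (rhs at j=6; lhs holds on [5,5])
  i=6: ✓ (rhs at j=6)
  i=7: ✗ (lhs fails at k=7 before rhs at j=8)
  i=8: ✓ (rhs at j=8)

0, 2, 3, 5, 6, 8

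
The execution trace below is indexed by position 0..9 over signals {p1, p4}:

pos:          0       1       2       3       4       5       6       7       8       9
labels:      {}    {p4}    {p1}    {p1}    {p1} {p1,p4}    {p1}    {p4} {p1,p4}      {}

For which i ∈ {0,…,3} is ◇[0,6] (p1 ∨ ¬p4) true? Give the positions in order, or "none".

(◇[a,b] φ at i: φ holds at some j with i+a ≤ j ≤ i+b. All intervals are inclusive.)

0, 1, 2, 3

Evaluate at each i in [0,3]:
  i=0: ✓ (witness j=0)
  i=1: ✓ (witness j=2)
  i=2: ✓ (witness j=2)
  i=3: ✓ (witness j=3)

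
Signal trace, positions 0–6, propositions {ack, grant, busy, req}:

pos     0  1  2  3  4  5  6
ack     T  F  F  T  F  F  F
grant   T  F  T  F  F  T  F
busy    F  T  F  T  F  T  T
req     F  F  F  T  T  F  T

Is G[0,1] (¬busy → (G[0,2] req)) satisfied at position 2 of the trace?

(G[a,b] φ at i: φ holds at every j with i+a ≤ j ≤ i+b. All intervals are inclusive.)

Check (¬busy → (G[0,2] req)) at every j in [2,3]:
  j=2: antecedent true; consequent fails at 2 → ✗
  j=3: antecedent false → ✓
Fails at j=2 → formula fails.

No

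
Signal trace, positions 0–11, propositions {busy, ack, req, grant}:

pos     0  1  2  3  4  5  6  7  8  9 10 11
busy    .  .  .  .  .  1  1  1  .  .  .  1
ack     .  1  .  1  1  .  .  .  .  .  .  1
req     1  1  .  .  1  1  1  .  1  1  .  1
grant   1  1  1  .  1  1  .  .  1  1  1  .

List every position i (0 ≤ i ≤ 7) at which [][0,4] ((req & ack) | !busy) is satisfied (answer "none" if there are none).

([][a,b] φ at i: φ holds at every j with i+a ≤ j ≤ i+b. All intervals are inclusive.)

0

Evaluate at each i in [0,7]:
  i=0: ✓ (all of [0,4])
  i=1: ✗ (fails at j=5)
  i=2: ✗ (fails at j=5)
  i=3: ✗ (fails at j=5)
  i=4: ✗ (fails at j=5)
  i=5: ✗ (fails at j=5)
  i=6: ✗ (fails at j=6)
  i=7: ✗ (fails at j=7)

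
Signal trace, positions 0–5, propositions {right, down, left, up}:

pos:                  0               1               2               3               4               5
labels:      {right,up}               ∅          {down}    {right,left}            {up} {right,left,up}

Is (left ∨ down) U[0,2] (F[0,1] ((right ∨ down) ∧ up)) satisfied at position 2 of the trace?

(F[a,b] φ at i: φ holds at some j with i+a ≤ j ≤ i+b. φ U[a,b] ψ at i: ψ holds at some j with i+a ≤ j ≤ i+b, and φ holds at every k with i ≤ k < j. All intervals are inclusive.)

Need some j in [2,4] with F[0,1] ((right ∨ down) ∧ up), and (left ∨ down) at every k in [2,j-1].
  j=2: F[0,1] ((right ∨ down) ∧ up) — fails (none in [2,3]).
  j=3: F[0,1] ((right ∨ down) ∧ up) — fails (none in [3,4]).
  j=4: F[0,1] ((right ∨ down) ∧ up) holds; (left ∨ down) holds at every k in [2,3] → satisfied.

True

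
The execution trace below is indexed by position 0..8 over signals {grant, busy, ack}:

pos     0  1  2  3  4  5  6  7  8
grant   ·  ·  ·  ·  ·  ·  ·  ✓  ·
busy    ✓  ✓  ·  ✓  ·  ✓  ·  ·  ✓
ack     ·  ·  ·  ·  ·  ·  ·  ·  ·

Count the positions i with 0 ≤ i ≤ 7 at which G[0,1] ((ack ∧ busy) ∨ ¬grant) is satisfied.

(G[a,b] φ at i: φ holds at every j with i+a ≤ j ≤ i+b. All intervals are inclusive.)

Evaluate at each i in [0,7]:
  i=0: ✓ (all of [0,1])
  i=1: ✓ (all of [1,2])
  i=2: ✓ (all of [2,3])
  i=3: ✓ (all of [3,4])
  i=4: ✓ (all of [4,5])
  i=5: ✓ (all of [5,6])
  i=6: ✗ (fails at j=7)
  i=7: ✗ (fails at j=7)
Positions where it holds: {0, 1, 2, 3, 4, 5} → 6.

6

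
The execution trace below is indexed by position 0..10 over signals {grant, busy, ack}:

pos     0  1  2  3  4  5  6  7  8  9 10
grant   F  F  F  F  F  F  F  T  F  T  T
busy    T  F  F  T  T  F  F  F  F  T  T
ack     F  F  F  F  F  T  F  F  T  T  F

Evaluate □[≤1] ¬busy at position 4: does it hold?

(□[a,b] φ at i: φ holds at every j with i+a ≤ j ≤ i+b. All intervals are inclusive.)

Check ¬busy at every j in [4,5]:
  j=4: false
  j=5: true
Fails at j=4 → formula fails.

False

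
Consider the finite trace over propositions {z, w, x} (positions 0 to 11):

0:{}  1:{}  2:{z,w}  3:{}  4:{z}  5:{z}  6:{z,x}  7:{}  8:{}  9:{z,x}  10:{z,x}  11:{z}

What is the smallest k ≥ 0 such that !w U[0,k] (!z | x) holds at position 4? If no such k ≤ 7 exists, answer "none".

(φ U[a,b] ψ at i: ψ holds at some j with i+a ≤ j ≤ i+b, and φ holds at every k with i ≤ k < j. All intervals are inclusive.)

2

Need earliest j ≥ 4 with (!z | x), and !w at every k in [4,j-1].
  j=4: rhs fails.
  j=5: rhs fails.
  j=6: rhs holds; lhs holds on [4,5]. k = 2.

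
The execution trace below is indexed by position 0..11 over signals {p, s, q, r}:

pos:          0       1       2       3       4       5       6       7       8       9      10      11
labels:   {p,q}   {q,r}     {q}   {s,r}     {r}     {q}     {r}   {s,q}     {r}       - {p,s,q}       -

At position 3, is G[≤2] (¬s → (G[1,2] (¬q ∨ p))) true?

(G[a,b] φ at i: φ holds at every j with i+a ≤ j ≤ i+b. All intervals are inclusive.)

Check (¬s → (G[1,2] (¬q ∨ p))) at every j in [3,5]:
  j=3: antecedent false → ✓
  j=4: antecedent true; consequent fails at 5 → ✗
  j=5: antecedent true; consequent fails at 7 → ✗
Fails at j=4 → formula fails.

Does not hold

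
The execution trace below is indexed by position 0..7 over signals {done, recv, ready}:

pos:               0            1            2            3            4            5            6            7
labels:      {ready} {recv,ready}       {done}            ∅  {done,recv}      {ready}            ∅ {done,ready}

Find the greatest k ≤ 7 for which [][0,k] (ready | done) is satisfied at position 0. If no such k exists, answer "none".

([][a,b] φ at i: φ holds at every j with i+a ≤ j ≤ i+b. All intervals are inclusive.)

2

(ready | done) must hold from j=0 onward; find where it first fails.
  j=0: holds
  j=1: holds
  j=2: holds
  j=3: fails
Holds on [0,2], so largest k = 2.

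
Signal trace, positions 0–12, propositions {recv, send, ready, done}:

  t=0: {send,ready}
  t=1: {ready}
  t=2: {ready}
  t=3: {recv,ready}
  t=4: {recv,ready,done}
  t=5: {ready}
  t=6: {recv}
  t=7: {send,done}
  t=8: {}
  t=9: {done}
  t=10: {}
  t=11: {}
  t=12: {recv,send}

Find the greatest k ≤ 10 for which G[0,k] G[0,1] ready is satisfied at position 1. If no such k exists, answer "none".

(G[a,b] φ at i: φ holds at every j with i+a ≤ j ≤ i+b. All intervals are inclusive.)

3

G[0,1] ready must hold from j=1 onward; find where it first fails.
  j=1: holds
  j=2: holds
  j=3: holds
  j=4: holds
  j=5: fails
Holds on [1,4], so largest k = 3.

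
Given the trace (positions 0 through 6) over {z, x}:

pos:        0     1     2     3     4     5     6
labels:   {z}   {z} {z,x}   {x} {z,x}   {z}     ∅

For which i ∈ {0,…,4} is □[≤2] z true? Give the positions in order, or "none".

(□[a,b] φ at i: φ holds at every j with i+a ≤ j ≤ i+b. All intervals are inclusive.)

Evaluate at each i in [0,4]:
  i=0: ✓ (all of [0,2])
  i=1: ✗ (fails at j=3)
  i=2: ✗ (fails at j=3)
  i=3: ✗ (fails at j=3)
  i=4: ✗ (fails at j=6)

0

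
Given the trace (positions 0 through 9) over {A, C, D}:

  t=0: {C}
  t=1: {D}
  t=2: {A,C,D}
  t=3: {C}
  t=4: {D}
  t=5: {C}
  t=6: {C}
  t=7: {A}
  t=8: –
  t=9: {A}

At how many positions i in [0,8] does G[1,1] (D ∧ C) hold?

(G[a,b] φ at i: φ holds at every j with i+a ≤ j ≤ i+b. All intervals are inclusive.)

1

Evaluate at each i in [0,8]:
  i=0: ✗ (fails at j=1)
  i=1: ✓ (all of [2,2])
  i=2: ✗ (fails at j=3)
  i=3: ✗ (fails at j=4)
  i=4: ✗ (fails at j=5)
  i=5: ✗ (fails at j=6)
  i=6: ✗ (fails at j=7)
  i=7: ✗ (fails at j=8)
  i=8: ✗ (fails at j=9)
Positions where it holds: {1} → 1.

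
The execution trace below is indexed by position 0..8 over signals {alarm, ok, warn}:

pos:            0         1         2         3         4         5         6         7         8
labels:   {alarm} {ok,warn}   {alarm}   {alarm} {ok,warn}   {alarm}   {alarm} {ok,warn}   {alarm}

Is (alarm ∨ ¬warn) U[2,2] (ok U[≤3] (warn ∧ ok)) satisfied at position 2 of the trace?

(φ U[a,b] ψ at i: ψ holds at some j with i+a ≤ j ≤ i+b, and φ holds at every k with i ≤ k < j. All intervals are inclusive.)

Need some j in [4,4] with (ok U[≤3] (warn ∧ ok)), and (alarm ∨ ¬warn) at every k in [2,j-1].
  j=4: (ok U[≤3] (warn ∧ ok)) holds; (alarm ∨ ¬warn) holds at every k in [2,3] → satisfied.

True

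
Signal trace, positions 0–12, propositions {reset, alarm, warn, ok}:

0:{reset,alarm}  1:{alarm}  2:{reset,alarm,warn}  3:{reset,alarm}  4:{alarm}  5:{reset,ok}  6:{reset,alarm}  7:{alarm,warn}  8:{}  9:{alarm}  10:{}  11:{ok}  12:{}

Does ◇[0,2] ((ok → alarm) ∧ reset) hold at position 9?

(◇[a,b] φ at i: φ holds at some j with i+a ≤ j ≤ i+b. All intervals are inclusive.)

Does not hold

Check ((ok → alarm) ∧ reset) at each j in [9,11]:
  j=9: false
  j=10: false
  j=11: false
No position in the window satisfies it → formula fails.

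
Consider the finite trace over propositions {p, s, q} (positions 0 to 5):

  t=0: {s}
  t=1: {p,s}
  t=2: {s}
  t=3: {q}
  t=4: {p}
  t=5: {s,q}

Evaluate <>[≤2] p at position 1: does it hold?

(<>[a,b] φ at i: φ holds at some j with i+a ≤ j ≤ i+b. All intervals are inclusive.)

Check p at each j in [1,3]:
  j=1: true
  j=2: false
  j=3: false
Found at j=1 → formula holds.

True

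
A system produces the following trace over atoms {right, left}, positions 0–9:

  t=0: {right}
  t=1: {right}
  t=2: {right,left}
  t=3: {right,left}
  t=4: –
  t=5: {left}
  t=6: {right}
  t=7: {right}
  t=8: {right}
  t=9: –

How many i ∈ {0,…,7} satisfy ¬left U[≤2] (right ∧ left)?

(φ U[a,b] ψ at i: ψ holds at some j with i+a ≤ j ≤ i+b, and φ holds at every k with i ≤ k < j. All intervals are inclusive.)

4

Evaluate at each i in [0,7]:
  i=0: ✓ (rhs at j=2; lhs holds on [0,1])
  i=1: ✓ (rhs at j=2; lhs holds on [1,1])
  i=2: ✓ (rhs at j=2)
  i=3: ✓ (rhs at j=3)
  i=4: ✗ (no rhs in [4,6])
  i=5: ✗ (no rhs in [5,7])
  i=6: ✗ (no rhs in [6,8])
  i=7: ✗ (no rhs in [7,9])
Positions where it holds: {0, 1, 2, 3} → 4.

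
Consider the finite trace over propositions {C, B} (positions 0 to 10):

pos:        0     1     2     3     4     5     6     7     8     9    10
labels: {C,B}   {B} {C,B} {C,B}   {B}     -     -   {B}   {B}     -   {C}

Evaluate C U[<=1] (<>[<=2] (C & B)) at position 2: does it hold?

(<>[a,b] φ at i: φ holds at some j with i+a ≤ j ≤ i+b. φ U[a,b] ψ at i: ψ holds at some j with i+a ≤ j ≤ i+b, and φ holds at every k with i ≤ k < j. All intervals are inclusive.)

Yes

Need some j in [2,3] with <>[<=2] (C & B), and C at every k in [2,j-1].
  j=2: <>[<=2] (C & B) holds; no prefix to check → satisfied.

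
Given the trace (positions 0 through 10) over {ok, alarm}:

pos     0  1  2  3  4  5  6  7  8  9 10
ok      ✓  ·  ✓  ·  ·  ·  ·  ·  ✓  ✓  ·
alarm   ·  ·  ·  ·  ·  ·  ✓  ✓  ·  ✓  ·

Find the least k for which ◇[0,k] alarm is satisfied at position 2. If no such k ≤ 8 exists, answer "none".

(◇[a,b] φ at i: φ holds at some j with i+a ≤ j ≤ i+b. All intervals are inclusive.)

4

Scan j = 2,3,… for alarm:
  j=2: fails
  j=3: fails
  j=4: fails
  j=5: fails
  j=6: holds
First hit at j=6, so smallest k = 6-2 = 4.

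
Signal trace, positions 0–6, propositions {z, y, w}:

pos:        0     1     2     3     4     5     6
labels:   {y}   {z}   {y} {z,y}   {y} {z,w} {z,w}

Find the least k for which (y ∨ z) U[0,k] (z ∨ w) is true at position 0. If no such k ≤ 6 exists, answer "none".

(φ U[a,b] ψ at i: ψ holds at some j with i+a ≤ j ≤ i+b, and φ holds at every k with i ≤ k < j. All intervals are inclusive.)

Need earliest j ≥ 0 with (z ∨ w), and (y ∨ z) at every k in [0,j-1].
  j=0: rhs fails.
  j=1: rhs holds; lhs holds on [0,0]. k = 1.

1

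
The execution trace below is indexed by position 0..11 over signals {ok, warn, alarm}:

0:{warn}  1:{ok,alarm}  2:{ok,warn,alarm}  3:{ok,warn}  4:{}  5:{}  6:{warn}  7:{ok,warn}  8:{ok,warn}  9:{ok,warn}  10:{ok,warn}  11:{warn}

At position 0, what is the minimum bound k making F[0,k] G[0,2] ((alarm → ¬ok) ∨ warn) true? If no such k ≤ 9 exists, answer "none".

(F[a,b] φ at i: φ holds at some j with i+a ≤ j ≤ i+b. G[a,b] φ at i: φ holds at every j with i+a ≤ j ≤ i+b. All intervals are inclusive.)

2

Scan j = 0,1,… for G[0,2] ((alarm → ¬ok) ∨ warn):
  j=0: fails
  j=1: fails
  j=2: holds
First hit at j=2, so smallest k = 2-0 = 2.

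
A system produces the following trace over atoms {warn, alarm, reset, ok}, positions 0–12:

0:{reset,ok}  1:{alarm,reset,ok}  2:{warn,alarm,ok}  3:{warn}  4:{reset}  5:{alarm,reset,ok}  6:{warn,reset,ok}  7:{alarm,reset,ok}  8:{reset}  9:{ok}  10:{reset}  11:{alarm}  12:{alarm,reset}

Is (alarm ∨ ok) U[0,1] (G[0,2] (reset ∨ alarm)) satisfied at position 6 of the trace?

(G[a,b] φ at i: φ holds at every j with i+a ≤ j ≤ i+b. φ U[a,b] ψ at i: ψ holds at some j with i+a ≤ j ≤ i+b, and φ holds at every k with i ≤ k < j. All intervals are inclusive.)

Holds

Need some j in [6,7] with G[0,2] (reset ∨ alarm), and (alarm ∨ ok) at every k in [6,j-1].
  j=6: G[0,2] (reset ∨ alarm) holds; no prefix to check → satisfied.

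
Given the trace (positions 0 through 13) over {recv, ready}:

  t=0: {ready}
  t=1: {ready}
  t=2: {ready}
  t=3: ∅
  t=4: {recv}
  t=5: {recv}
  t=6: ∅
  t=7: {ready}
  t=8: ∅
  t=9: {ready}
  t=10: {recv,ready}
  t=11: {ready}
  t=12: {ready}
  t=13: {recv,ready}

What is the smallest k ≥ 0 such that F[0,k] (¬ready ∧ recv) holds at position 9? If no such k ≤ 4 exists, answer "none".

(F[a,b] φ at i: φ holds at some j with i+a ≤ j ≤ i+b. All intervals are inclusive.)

Scan j = 9,10,… for (¬ready ∧ recv):
  j=9: fails
  j=10: fails
  j=11: fails
  j=12: fails
  j=13: fails
No j in [9,13] satisfies it → none.

none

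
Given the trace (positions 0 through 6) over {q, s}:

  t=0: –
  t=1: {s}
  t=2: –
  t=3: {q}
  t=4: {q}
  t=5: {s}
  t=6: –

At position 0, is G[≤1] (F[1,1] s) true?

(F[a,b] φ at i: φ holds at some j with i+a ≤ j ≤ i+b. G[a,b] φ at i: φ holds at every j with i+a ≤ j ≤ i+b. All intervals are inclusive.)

False

Check F[1,1] s at every j in [0,1]:
  j=0: holds (witness at 1)
  j=1: fails (none in [2,2])
Fails at j=1 → formula fails.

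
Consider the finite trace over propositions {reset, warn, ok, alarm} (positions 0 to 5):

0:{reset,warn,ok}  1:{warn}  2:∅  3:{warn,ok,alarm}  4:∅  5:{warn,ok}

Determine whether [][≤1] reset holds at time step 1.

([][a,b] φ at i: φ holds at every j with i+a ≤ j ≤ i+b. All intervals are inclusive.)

Check reset at every j in [1,2]:
  j=1: false
  j=2: false
Fails at j=1 → formula fails.

No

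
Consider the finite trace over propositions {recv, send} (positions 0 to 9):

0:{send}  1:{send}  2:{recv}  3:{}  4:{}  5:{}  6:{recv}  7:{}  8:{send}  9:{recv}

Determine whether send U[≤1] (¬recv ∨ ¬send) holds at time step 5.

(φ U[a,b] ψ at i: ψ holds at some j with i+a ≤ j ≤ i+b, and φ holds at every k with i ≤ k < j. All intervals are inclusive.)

Yes

Need some j in [5,6] with (¬recv ∨ ¬send), and send at every k in [5,j-1].
  j=5: (¬recv ∨ ¬send) holds; no prefix to check → satisfied.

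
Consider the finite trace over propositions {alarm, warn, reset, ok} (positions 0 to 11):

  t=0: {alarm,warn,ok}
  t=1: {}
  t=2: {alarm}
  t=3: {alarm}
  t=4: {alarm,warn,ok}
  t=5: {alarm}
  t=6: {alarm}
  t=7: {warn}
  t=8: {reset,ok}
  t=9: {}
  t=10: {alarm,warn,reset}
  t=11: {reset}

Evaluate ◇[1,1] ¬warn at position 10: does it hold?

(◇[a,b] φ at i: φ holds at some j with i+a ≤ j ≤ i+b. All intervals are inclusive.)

Check ¬warn at each j in [11,11]:
  j=11: true
Found at j=11 → formula holds.

True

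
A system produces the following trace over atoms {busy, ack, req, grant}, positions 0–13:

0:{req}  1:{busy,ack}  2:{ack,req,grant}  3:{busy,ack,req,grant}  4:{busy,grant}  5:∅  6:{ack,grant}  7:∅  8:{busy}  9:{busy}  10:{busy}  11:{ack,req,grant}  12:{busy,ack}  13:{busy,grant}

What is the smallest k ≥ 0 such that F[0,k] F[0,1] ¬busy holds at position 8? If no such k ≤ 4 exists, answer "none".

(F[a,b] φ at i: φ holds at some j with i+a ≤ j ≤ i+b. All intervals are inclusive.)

Scan j = 8,9,… for F[0,1] ¬busy:
  j=8: fails
  j=9: fails
  j=10: holds
First hit at j=10, so smallest k = 10-8 = 2.

2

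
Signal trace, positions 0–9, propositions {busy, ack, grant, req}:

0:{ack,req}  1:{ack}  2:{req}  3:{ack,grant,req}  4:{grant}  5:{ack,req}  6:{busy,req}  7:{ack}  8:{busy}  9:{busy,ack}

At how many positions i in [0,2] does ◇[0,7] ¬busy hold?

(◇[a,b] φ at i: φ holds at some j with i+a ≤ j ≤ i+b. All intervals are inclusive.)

Evaluate at each i in [0,2]:
  i=0: ✓ (witness j=0)
  i=1: ✓ (witness j=1)
  i=2: ✓ (witness j=2)
Positions where it holds: {0, 1, 2} → 3.

3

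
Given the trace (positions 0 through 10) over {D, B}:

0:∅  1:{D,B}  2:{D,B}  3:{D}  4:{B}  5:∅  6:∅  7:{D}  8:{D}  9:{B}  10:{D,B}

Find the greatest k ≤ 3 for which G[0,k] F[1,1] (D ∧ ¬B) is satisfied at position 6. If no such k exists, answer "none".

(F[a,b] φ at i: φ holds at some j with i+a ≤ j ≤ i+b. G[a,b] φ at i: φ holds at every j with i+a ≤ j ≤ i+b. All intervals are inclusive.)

F[1,1] (D ∧ ¬B) must hold from j=6 onward; find where it first fails.
  j=6: holds
  j=7: holds
  j=8: fails
Holds on [6,7], so largest k = 1.

1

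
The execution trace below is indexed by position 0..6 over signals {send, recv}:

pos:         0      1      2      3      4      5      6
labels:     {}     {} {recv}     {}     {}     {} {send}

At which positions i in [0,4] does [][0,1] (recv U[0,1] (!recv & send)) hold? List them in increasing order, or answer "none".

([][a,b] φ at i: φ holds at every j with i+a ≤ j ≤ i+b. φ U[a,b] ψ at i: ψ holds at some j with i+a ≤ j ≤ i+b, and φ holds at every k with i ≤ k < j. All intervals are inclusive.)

none

Evaluate at each i in [0,4]:
  i=0: ✗ (fails at j=0)
  i=1: ✗ (fails at j=1)
  i=2: ✗ (fails at j=2)
  i=3: ✗ (fails at j=3)
  i=4: ✗ (fails at j=4)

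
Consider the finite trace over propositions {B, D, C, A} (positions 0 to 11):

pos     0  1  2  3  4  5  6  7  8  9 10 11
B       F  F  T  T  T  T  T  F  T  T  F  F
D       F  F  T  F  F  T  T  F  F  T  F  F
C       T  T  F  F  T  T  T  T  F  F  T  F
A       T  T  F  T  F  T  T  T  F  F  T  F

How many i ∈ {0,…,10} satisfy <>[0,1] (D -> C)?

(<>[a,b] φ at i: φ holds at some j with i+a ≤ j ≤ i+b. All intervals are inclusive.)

11

Evaluate at each i in [0,10]:
  i=0: ✓ (witness j=0)
  i=1: ✓ (witness j=1)
  i=2: ✓ (witness j=3)
  i=3: ✓ (witness j=3)
  i=4: ✓ (witness j=4)
  i=5: ✓ (witness j=5)
  i=6: ✓ (witness j=6)
  i=7: ✓ (witness j=7)
  i=8: ✓ (witness j=8)
  i=9: ✓ (witness j=10)
  i=10: ✓ (witness j=10)
Positions where it holds: {0, 1, 2, 3, 4, 5, 6, 7, 8, 9, 10} → 11.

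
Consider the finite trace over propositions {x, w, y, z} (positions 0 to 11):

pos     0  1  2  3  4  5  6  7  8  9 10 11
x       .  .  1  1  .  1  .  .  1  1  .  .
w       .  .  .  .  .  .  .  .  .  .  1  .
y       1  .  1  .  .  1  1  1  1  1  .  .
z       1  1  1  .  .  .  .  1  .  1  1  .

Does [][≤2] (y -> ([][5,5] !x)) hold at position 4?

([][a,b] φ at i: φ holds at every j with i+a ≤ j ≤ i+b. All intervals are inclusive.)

Check (y -> ([][5,5] !x)) at every j in [4,6]:
  j=4: antecedent false → ✓
  j=5: antecedent true; consequent holds on [10,10] → ✓
  j=6: antecedent true; consequent holds on [11,11] → ✓
All positions satisfy it → formula holds.

True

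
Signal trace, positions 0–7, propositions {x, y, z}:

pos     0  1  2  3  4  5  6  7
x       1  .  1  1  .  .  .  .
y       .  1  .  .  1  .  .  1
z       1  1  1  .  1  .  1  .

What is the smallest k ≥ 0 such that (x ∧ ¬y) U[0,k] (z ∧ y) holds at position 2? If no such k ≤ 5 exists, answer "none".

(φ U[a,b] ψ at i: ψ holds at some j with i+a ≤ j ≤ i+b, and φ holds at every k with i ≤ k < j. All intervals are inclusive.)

2

Need earliest j ≥ 2 with (z ∧ y), and (x ∧ ¬y) at every k in [2,j-1].
  j=2: rhs fails.
  j=3: rhs fails.
  j=4: rhs holds; lhs holds on [2,3]. k = 2.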